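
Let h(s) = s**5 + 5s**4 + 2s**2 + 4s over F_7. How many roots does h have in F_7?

2

Evaluate at each of the 7 elements of F_7:
h(0) = 0 → root; h(1) = 5; h(2) = 2; h(3) = 6; h(4) = 0 → root; h(5) = 6; h(6) = 2.
Roots: {0, 4}.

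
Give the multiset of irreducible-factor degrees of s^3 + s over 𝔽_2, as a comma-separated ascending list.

Write g(s) = s^3 + s.
Roots in 𝔽_2: g(0) = 0 → root; g(1) = 0 → root.
Linear factors from roots: (s), (s + 1).
Complete factorization: g(s) = (s)·(s + 1)^2.
Factor degrees with multiplicity: 1 + 1 + 1 = 3.

1, 1, 1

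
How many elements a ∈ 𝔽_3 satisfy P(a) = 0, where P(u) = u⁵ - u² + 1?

0

Evaluate at each of the 3 elements of 𝔽_3:
P(0) = 1; P(1) = 1; P(2) = 2.
No element is a root.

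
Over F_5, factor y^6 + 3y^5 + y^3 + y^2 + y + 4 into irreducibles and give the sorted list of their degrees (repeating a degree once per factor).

6

Write h(y) = y^6 + 3y^5 + y^3 + y^2 + y + 4.
Roots in F_5: h(0) = 4; h(1) = 1; h(2) = 3; h(3) = 1; h(4) = 1.
Complete factorization: h(y) = (y^6 + 3y^5 + y^3 + y^2 + y + 4).
Factor degrees with multiplicity: 6 = 6.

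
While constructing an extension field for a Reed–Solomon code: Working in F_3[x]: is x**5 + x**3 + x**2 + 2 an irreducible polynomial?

Yes

Write P(x) = x**5 + x**3 + x**2 + 2.
Check for roots in F_3: P(0) = 2; P(1) = 2; P(2) = 1.
No roots, so no linear factors.
Monic irreducibles of degree 2 over GF(3): x**2 + 1, x**2 + x + 2, x**2 + 2x + 2.
None of them divide P (all give nonzero remainder).
No irreducible factor of degree ≤ 2 exists, so P is irreducible over GF(3).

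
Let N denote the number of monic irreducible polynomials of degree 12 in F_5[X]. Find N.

Gauss's count: N_{5}(12) = (1/12) Σ_{d|12} μ(12/d)·5^d.
Divisors of 12: 1, 2, 3, 4, 6, 12; μ(12/d) for each: 0, 1, 0, -1, -1, 1.
Σ = 5^2 − 5^4 − 5^6 + 5^12 = 244124400.
N = 244124400/12 = 20343700.

20343700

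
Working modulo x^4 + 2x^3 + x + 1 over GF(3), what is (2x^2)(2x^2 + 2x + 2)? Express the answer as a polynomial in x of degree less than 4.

Multiply in GF(3)[x]: (2x^2)·(2x^2 + 2x + 2) = x^4 + x^3 + x^2.
Reduce using x^4 ≡ x^3 + 2x + 2 (mod x^4 + 2x^3 + x + 1).
Reduced: 2x^3 + x^2 + 2x + 2.

2x^3 + x^2 + 2x + 2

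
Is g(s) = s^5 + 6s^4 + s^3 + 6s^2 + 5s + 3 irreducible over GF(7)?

Check for roots in GF(7): g(0) = 3; g(1) = 1; g(2) = 5; g(3) = 2; g(4) = 6; g(5) = 3; g(6) = 1.
No roots, so no linear factors.
Degree-2 irreducible divisors: test the 21 monic irreducibles of degree 2 over GF(7).
None of them divide g (all give nonzero remainder).
No irreducible factor of degree ≤ 2 exists, so g is irreducible over GF(7).

Yes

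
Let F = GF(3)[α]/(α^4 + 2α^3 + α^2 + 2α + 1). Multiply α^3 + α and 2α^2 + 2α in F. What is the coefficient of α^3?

Multiply in GF(3)[α]: (α^3 + α)·(2α^2 + 2α) = 2α^5 + 2α^4 + 2α^3 + 2α^2.
Reduce using α^4 ≡ α^3 + 2α^2 + α + 2 (mod α^4 + 2α^3 + α^2 + 2α + 1).
Reduced: α^3 + 2α + 2.

1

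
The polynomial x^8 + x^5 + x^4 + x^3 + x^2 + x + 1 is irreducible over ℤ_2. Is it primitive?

No

Write f(x) = x^8 + x^5 + x^4 + x^3 + x^2 + x + 1.
|GF(2^8)^×| = 2^8 − 1 = 255. Prime factorization: 255 = 3·5·17.
f is primitive ⇔ x has order 255 in GF(2)[x]/(f), i.e. x^(255/q) ≠ 1 for each prime q | 255.
x^(85) mod f = 1
x^(51) mod f = x^7 + x^5 + x^3 + x^2 + x + 1.
x^(15) mod f = x^6 + x^3 + x + 1.
Since x^(85) = 1, the order of x divides 85 < 255; not primitive.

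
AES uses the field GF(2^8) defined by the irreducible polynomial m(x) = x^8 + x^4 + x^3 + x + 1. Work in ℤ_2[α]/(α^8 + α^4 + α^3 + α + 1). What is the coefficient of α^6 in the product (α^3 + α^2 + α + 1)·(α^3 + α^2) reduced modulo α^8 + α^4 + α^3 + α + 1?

1

Multiply in ℤ_2[α]: (α^3 + α^2 + α + 1)·(α^3 + α^2) = α^6 + α^2.
Reduced: α^6 + α^2.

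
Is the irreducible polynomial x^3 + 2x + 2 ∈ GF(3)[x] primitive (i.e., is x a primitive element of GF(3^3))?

Write f(x) = x^3 + 2x + 2.
|GF(3^3)^×| = 3^3 − 1 = 26. Prime factorization: 26 = 2·13.
f is primitive ⇔ x has order 26 in GF(3)[x]/(f), i.e. x^(26/q) ≠ 1 for each prime q | 26.
x^(13) mod f = 1
x^(2) mod f = x^2.
Since x^(13) = 1, the order of x divides 13 < 26; not primitive.

No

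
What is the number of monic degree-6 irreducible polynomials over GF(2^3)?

The number of monic irreducibles of degree 6 over GF(8) is (1/6)·Σ_{d∣6} μ(6/d) 8^d.
Divisors of 6: 1, 2, 3, 6; μ(6/d) for each: 1, -1, -1, 1.
Σ = 8^1 − 8^2 − 8^3 + 8^6 = 261576.
N = 261576/6 = 43596.

43596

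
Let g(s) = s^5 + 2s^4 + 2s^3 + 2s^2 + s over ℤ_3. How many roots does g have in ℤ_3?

Evaluate at each of the 3 elements of ℤ_3:
g(0) = 0 → root; g(1) = 2; g(2) = 0 → root.
Roots: {0, 2}.

2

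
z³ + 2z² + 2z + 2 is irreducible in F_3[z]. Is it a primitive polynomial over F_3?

Write f(z) = z³ + 2z² + 2z + 2.
|GF(3^3)^×| = 3^3 − 1 = 26. Prime factorization: 26 = 2·13.
f is primitive ⇔ z has order 26 in GF(3)[z]/(f), i.e. z^(26/q) ≠ 1 for each prime q | 26.
z^(13) mod f = 1
z^(2) mod f = z².
Since z^(13) = 1, the order of z divides 13 < 26; not primitive.

No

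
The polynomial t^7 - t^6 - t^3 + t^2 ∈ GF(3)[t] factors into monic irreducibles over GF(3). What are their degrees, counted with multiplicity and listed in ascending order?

1, 1, 1, 1, 1, 2

Write h(t) = t^7 - t^6 - t^3 + t^2.
Roots in GF(3): h(0) = 0 → root; h(1) = 0 → root; h(2) = 0 → root.
Linear factors from roots: (t), (t - 1), (t + 1).
Complete factorization: h(t) = (t + 1)·(t)^2·(t - 1)^2·(t^2 + 1).
Factor degrees with multiplicity: 1 + 1 + 1 + 1 + 1 + 2 = 7.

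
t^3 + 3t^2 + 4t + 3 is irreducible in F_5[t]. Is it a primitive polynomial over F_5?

Write f(t) = t^3 + 3t^2 + 4t + 3.
|GF(5^3)^×| = 5^3 − 1 = 124. Prime factorization: 124 = 2^2·31.
f is primitive ⇔ t has order 124 in GF(5)[t]/(f), i.e. t^(124/q) ≠ 1 for each prime q | 124.
t^(62) mod f = 4.
t^(4) mod f = 4t + 4.
None equal 1, so t has full order 124; f is primitive.

Yes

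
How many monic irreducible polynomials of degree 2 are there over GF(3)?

3

The number of monic irreducibles of degree 2 over GF(3) is (1/2)·Σ_{d∣2} μ(2/d) 3^d.
Divisors of 2: 1, 2; μ(2/d) for each: -1, 1.
Σ = − 3^1 + 3^2 = 6.
N = 6/2 = 3.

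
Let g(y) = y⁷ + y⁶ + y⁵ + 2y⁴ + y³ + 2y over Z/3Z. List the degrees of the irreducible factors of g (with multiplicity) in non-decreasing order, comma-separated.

Roots in Z/3Z: g(0) = 0 → root; g(1) = 2; g(2) = 1.
Linear factors from roots: (y).
Complete factorization: g(y) = (y)·(y² + 2y + 2)·(y⁴ + 2y³ + y² + 2y + 1).
Factor degrees with multiplicity: 1 + 2 + 4 = 7.

1, 2, 4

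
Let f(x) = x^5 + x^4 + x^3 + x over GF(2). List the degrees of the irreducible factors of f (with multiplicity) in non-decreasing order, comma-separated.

Roots in GF(2): f(0) = 0 → root; f(1) = 0 → root.
Linear factors from roots: (x), (x + 1).
Complete factorization: f(x) = (x)·(x + 1)·(x^3 + x + 1).
Factor degrees with multiplicity: 1 + 1 + 3 = 5.

1, 1, 3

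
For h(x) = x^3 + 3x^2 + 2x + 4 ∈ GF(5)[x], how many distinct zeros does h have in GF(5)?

1

Evaluate at each of the 5 elements of GF(5):
h(0) = 4; h(1) = 0 → root; h(2) = 3; h(3) = 4; h(4) = 4.
Roots: {1}.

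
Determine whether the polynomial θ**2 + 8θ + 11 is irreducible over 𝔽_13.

Yes

Write m(θ) = θ**2 + 8θ + 11.
Check each element of 𝔽_13 for a root: m(0)=11, m(1)=7, m(2)=5, m(3)=5, m(4)=7, m(5)=11, m(6)=4, m(7)=12, m(8)=9, m(9)=8, m(10)=9, m(11)=12, m(12)=4.
No roots. A degree-2 polynomial over a field with no linear factor is irreducible.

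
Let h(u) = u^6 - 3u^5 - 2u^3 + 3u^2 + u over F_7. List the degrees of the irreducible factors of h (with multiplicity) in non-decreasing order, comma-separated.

Linear factors from roots: (u), (u - 1).
Complete factorization: h(u) = (u)·(u - 1)·(u^2 + 2)·(u^2 - 2u + 3).
Factor degrees with multiplicity: 1 + 1 + 2 + 2 = 6.

1, 1, 2, 2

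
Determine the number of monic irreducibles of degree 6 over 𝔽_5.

x^(5^6) − x is the product of all monic irreducibles of degree dividing 6; Möbius inversion gives N = (1/6) Σ μ(6/d)·5^d.
Divisors of 6: 1, 2, 3, 6; μ(6/d) for each: 1, -1, -1, 1.
Σ = 5^1 − 5^2 − 5^3 + 5^6 = 15480.
N = 15480/6 = 2580.

2580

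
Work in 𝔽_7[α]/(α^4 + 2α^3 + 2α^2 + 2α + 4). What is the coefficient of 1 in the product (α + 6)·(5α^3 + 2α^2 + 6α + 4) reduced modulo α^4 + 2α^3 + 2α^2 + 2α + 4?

4

Multiply in 𝔽_7[α]: (α + 6)·(5α^3 + 2α^2 + 6α + 4) = 5α^4 + 4α^3 + 4α^2 + 5α + 3.
Reduce using α^4 ≡ 5α^3 + 5α^2 + 5α + 3 (mod α^4 + 2α^3 + 2α^2 + 2α + 4).
Reduced: α^3 + α^2 + 2α + 4.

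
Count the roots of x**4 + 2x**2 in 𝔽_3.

Write P(x) = x**4 + 2x**2.
Evaluate at each of the 3 elements of 𝔽_3:
P(0) = 0 → root; P(1) = 0 → root; P(2) = 0 → root.
Roots: {0, 1, 2}.

3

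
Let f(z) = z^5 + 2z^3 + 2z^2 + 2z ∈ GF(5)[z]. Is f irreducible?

Check for roots in GF(5): f(0) = 0 → root; f(1) = 2; f(2) = 0 → root; f(3) = 1; f(4) = 2.
f(0) = 0, so (z) divides f(z); f is reducible.

No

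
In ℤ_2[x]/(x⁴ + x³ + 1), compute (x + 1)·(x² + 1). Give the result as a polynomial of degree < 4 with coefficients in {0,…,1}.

x^3 + x^2 + x + 1

Multiply in ℤ_2[x]: (x + 1)·(x² + 1) = x³ + x² + x + 1.
Reduced: x³ + x² + x + 1.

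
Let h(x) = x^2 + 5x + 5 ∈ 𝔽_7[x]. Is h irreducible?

Check for roots in 𝔽_7: h(0) = 5; h(1) = 4; h(2) = 5; h(3) = 1; h(4) = 6; h(5) = 6; h(6) = 1.
No roots. A degree-2 polynomial over a field with no linear factor is irreducible.

Yes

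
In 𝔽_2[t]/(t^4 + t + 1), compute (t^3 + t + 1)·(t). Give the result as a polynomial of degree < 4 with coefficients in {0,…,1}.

t^2 + 1

Multiply in 𝔽_2[t]: (t^3 + t + 1)·(t) = t^4 + t^2 + t.
Reduce using t^4 ≡ t + 1 (mod t^4 + t + 1).
Reduced: t^2 + 1.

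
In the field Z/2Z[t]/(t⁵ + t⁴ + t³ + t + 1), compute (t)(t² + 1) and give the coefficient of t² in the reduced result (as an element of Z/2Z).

Multiply in Z/2Z[t]: (t)·(t² + 1) = t³ + t.
Reduced: t³ + t.

0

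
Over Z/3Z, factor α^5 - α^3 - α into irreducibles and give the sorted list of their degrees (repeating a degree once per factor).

Write g(α) = α^5 - α^3 - α.
Roots in Z/3Z: g(0) = 0 → root; g(1) = 2; g(2) = 1.
Linear factors from roots: (α).
Complete factorization: g(α) = (α)·(α^4 - α^2 - 1).
Factor degrees with multiplicity: 1 + 4 = 5.

1, 4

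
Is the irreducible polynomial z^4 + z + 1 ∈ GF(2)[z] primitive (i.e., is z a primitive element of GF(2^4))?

Write f(z) = z^4 + z + 1.
|GF(2^4)^×| = 2^4 − 1 = 15. Prime factorization: 15 = 3·5.
f is primitive ⇔ z has order 15 in GF(2)[z]/(f), i.e. z^(15/q) ≠ 1 for each prime q | 15.
z^(5) mod f = z^2 + z.
z^(3) mod f = z^3.
None equal 1, so z has full order 15; f is primitive.

Yes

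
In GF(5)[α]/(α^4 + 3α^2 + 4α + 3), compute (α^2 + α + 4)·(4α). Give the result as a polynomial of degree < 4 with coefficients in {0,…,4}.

Multiply in GF(5)[α]: (α^2 + α + 4)·(4α) = 4α^3 + 4α^2 + α.
Reduced: 4α^3 + 4α^2 + α.

4α^3 + 4α^2 + α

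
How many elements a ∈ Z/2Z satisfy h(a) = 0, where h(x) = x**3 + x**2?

Evaluate at each of the 2 elements of Z/2Z:
h(0) = 0 → root; h(1) = 0 → root.
Roots: {0, 1}.

2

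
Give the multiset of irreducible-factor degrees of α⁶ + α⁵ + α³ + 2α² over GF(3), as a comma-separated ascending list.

1, 1, 2, 2

Write g(α) = α⁶ + α⁵ + α³ + 2α².
Roots in GF(3): g(0) = 0 → root; g(1) = 2; g(2) = 1.
Linear factors from roots: (α).
Complete factorization: g(α) = (α)^2·(α² + 1)·(α² + α + 2).
Factor degrees with multiplicity: 1 + 1 + 2 + 2 = 6.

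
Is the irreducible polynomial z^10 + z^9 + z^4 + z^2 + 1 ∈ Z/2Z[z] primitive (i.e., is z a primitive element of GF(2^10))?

Yes

Write f(z) = z^10 + z^9 + z^4 + z^2 + 1.
|GF(2^10)^×| = 2^10 − 1 = 1023. Prime factorization: 1023 = 3·11·31.
f is primitive ⇔ z has order 1023 in GF(2)[z]/(f), i.e. z^(1023/q) ≠ 1 for each prime q | 1023.
z^(341) mod f = z^8 + z^6 + z^4 + z^3 + z^2 + 1.
z^(93) mod f = z^7 + z^6 + z^5 + z^4 + z^3 + z.
z^(33) mod f = z^8 + z^7 + z^3 + z^2 + z + 1.
None equal 1, so z has full order 1023; f is primitive.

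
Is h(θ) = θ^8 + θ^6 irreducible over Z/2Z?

No

Check for roots in Z/2Z: h(0) = 0 → root; h(1) = 0 → root.
h(0) = 0, so (θ) divides h(θ); h is reducible.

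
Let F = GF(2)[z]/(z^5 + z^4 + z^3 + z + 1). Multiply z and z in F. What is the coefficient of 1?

0

Multiply in GF(2)[z]: (z)·(z) = z^2.
Reduced: z^2.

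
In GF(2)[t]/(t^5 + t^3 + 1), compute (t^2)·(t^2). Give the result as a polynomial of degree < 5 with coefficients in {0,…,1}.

Multiply in GF(2)[t]: (t^2)·(t^2) = t^4.
Reduced: t^4.

t^4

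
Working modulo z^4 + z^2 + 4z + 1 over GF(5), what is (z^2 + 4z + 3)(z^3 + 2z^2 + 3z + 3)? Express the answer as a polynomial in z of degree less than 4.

Multiply in GF(5)[z]: (z^2 + 4z + 3)·(z^3 + 2z^2 + 3z + 3) = z^5 + z^4 + 4z^3 + z^2 + z + 4.
Reduce using z^4 ≡ 4z^2 + z + 4 (mod z^4 + z^2 + 4z + 1).
Reduced: 3z^3 + z^2 + z + 3.

3z^3 + z^2 + z + 3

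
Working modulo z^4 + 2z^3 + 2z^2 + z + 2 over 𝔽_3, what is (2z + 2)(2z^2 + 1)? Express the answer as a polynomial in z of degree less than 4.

Multiply in 𝔽_3[z]: (2z + 2)·(2z^2 + 1) = z^3 + z^2 + 2z + 2.
Reduced: z^3 + z^2 + 2z + 2.

z^3 + z^2 + 2z + 2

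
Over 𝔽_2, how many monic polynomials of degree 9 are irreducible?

Gauss's count: N_{2}(9) = (1/9) Σ_{d|9} μ(9/d)·2^d.
Divisors of 9: 1, 3, 9; μ(9/d) for each: 0, -1, 1.
Σ = − 2^3 + 2^9 = 504.
N = 504/9 = 56.

56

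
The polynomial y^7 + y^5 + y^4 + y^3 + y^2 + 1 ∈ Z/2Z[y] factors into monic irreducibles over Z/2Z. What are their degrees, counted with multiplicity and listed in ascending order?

Write g(y) = y^7 + y^5 + y^4 + y^3 + y^2 + 1.
Roots in Z/2Z: g(0) = 1; g(1) = 0 → root.
Linear factors from roots: (y + 1).
Complete factorization: g(y) = (y + 1)·(y^2 + y + 1)^3.
Factor degrees with multiplicity: 1 + 2 + 2 + 2 = 7.

1, 2, 2, 2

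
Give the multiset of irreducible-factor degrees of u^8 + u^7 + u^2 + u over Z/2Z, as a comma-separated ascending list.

1, 1, 1, 1, 2, 2

Write g(u) = u^8 + u^7 + u^2 + u.
Roots in Z/2Z: g(0) = 0 → root; g(1) = 0 → root.
Linear factors from roots: (u), (u + 1).
Complete factorization: g(u) = (u)·(u + 1)^3·(u^2 + u + 1)^2.
Factor degrees with multiplicity: 1 + 1 + 1 + 1 + 2 + 2 = 8.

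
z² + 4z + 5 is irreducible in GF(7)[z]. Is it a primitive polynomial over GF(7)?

Yes

Write f(z) = z² + 4z + 5.
|GF(7^2)^×| = 7^2 − 1 = 48. Prime factorization: 48 = 2^4·3.
f is primitive ⇔ z has order 48 in GF(7)[z]/(f), i.e. z^(48/q) ≠ 1 for each prime q | 48.
z^(24) mod f = 6.
z^(16) mod f = 4.
None equal 1, so z has full order 48; f is primitive.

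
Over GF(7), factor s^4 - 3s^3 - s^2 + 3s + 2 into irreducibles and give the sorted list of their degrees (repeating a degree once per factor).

4

Write h(s) = s^4 - 3s^3 - s^2 + 3s + 2.
Complete factorization: h(s) = (s^4 - 3s^3 - s^2 + 3s + 2).
Factor degrees with multiplicity: 4 = 4.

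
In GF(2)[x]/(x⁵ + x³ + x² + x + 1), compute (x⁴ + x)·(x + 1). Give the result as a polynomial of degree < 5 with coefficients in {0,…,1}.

Multiply in GF(2)[x]: (x⁴ + x)·(x + 1) = x⁵ + x⁴ + x² + x.
Reduce using x⁵ ≡ x³ + x² + x + 1 (mod x⁵ + x³ + x² + x + 1).
Reduced: x⁴ + x³ + 1.

x^4 + x^3 + 1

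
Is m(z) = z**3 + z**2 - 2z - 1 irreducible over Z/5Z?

Check for roots in Z/5Z: m(0) = 4; m(1) = 4; m(2) = 2; m(3) = 4; m(4) = 1.
No roots. A degree-3 polynomial over a field with no linear factor is irreducible.

Yes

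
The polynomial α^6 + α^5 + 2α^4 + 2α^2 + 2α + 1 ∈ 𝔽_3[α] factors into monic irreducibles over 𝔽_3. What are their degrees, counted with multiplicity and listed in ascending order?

Write g(α) = α^6 + α^5 + 2α^4 + 2α^2 + 2α + 1.
Roots in 𝔽_3: g(0) = 1; g(1) = 0 → root; g(2) = 0 → root.
Linear factors from roots: (α + 2), (α + 1).
Complete factorization: g(α) = (α + 1)·(α + 2)·(α^2 + 1)·(α^2 + α + 2).
Factor degrees with multiplicity: 1 + 1 + 2 + 2 = 6.

1, 1, 2, 2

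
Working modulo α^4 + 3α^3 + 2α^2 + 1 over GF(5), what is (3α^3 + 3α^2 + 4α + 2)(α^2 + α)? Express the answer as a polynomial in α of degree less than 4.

2α^2 + 4α + 3

Multiply in GF(5)[α]: (3α^3 + 3α^2 + 4α + 2)·(α^2 + α) = 3α^5 + α^4 + 2α^3 + α^2 + 2α.
Reduce using α^4 ≡ 2α^3 + 3α^2 + 4 (mod α^4 + 3α^3 + 2α^2 + 1).
Reduced: 2α^2 + 4α + 3.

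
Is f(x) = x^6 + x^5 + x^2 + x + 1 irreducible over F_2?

Check for roots in F_2: f(0) = 1; f(1) = 1.
No roots, so no linear factors.
Monic irreducibles of degree 2 over GF(2): x^2 + x + 1.
None of them divide f (all give nonzero remainder).
Monic irreducibles of degree 3 over GF(2): x^3 + x + 1, x^3 + x^2 + 1.
None of them divide f (all give nonzero remainder).
No irreducible factor of degree ≤ 3 exists, so f is irreducible over GF(2).

Yes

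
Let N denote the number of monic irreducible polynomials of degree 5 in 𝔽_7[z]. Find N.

3360

By the necklace-counting formula, N_7(5) = (1/5) Σ_{d|5} μ(5/d)·7^d.
Divisors of 5: 1, 5; μ(5/d) for each: -1, 1.
Σ = − 7^1 + 7^5 = 16800.
N = 16800/5 = 3360.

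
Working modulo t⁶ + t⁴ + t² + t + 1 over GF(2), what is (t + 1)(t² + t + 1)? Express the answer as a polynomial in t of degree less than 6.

Multiply in GF(2)[t]: (t + 1)·(t² + t + 1) = t³ + 1.
Reduced: t³ + 1.

t^3 + 1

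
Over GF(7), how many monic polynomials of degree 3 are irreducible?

x^(7^3) − x is the product of all monic irreducibles of degree dividing 3; Möbius inversion gives N = (1/3) Σ μ(3/d)·7^d.
Divisors of 3: 1, 3; μ(3/d) for each: -1, 1.
Σ = − 7^1 + 7^3 = 336.
N = 336/3 = 112.

112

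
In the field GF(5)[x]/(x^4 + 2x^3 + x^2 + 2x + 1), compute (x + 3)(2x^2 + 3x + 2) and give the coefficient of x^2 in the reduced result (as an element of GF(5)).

Multiply in GF(5)[x]: (x + 3)·(2x^2 + 3x + 2) = 2x^3 + 4x^2 + x + 1.
Reduced: 2x^3 + 4x^2 + x + 1.

4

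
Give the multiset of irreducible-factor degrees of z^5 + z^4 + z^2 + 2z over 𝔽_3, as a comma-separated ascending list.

Write h(z) = z^5 + z^4 + z^2 + 2z.
Roots in 𝔽_3: h(0) = 0 → root; h(1) = 2; h(2) = 2.
Linear factors from roots: (z).
Complete factorization: h(z) = (z)·(z^2 + 1)·(z^2 + z + 2).
Factor degrees with multiplicity: 1 + 2 + 2 = 5.

1, 2, 2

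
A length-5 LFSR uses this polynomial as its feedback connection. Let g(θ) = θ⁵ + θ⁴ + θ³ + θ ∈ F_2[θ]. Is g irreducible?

Check for roots in F_2: g(0) = 0 → root; g(1) = 0 → root.
g(0) = 0, so (θ) divides g(θ); g is reducible.

No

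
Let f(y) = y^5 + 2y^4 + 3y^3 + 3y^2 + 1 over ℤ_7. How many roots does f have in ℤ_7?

Evaluate at each of the 7 elements of ℤ_7:
f(0) = 1; f(1) = 3; f(2) = 3; f(3) = 3; f(4) = 6; f(5) = 3; f(6) = 2.
No element is a root.

0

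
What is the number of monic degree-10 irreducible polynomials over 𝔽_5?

976248

x^(5^10) − x is the product of all monic irreducibles of degree dividing 10; Möbius inversion gives N = (1/10) Σ μ(10/d)·5^d.
Divisors of 10: 1, 2, 5, 10; μ(10/d) for each: 1, -1, -1, 1.
Σ = 5^1 − 5^2 − 5^5 + 5^10 = 9762480.
N = 9762480/10 = 976248.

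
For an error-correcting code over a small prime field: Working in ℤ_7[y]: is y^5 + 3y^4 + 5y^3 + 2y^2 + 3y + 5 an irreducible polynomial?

Yes

Write P(y) = y^5 + 3y^4 + 5y^3 + 2y^2 + 3y + 5.
Check for roots in ℤ_7: P(0) = 5; P(1) = 5; P(2) = 6; P(3) = 2; P(4) = 5; P(5) = 4; P(6) = 1.
No roots, so no linear factors.
Degree-2 irreducible divisors: test the 21 monic irreducibles of degree 2 over GF(7).
None of them divide P (all give nonzero remainder).
No irreducible factor of degree ≤ 2 exists, so P is irreducible over GF(7).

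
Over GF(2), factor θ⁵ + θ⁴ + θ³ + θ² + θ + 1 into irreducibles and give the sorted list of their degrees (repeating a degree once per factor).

1, 2, 2

Write g(θ) = θ⁵ + θ⁴ + θ³ + θ² + θ + 1.
Roots in GF(2): g(0) = 1; g(1) = 0 → root.
Linear factors from roots: (θ + 1).
Complete factorization: g(θ) = (θ + 1)·(θ² + θ + 1)^2.
Factor degrees with multiplicity: 1 + 2 + 2 = 5.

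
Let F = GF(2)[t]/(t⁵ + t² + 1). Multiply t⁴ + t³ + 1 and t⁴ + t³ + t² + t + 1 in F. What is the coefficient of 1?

0

Multiply in GF(2)[t]: (t⁴ + t³ + 1)·(t⁴ + t³ + t² + t + 1) = t⁸ + t⁴ + t² + t + 1.
Reduce using t⁵ ≡ t² + 1 (mod t⁵ + t² + 1).
Reduced: t⁴ + t³ + t.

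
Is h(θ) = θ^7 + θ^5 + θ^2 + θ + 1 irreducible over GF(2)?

Check for roots in GF(2): h(0) = 1; h(1) = 1.
No roots, so no linear factors.
Monic irreducibles of degree 2 over GF(2): θ^2 + θ + 1.
None of them divide h (all give nonzero remainder).
Monic irreducibles of degree 3 over GF(2): θ^3 + θ + 1, θ^3 + θ^2 + 1.
None of them divide h (all give nonzero remainder).
No irreducible factor of degree ≤ 3 exists, so h is irreducible over GF(2).

Yes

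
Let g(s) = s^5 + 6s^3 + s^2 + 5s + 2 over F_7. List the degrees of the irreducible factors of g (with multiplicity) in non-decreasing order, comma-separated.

1, 4

Linear factors from roots: (s + 2).
Complete factorization: g(s) = (s + 2)·(s^4 + 5s^3 + 3s^2 + 2s + 1).
Factor degrees with multiplicity: 1 + 4 = 5.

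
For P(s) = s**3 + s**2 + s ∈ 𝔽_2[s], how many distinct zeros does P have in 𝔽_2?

Evaluate at each of the 2 elements of 𝔽_2:
P(0) = 0 → root; P(1) = 1.
Roots: {0}.

1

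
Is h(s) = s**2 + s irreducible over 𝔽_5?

Check for roots in 𝔽_5: h(0) = 0 → root; h(1) = 2; h(2) = 1; h(3) = 2; h(4) = 0 → root.
h(0) = 0, so (s) divides h(s); h is reducible.

No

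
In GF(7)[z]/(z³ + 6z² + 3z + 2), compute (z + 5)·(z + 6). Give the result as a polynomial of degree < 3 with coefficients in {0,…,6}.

Multiply in GF(7)[z]: (z + 5)·(z + 6) = z² + 4z + 2.
Reduced: z² + 4z + 2.

z^2 + 4z + 2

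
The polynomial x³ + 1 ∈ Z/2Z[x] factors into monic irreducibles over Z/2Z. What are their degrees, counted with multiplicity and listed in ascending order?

1, 2

Write h(x) = x³ + 1.
Roots in Z/2Z: h(0) = 1; h(1) = 0 → root.
Linear factors from roots: (x + 1).
Complete factorization: h(x) = (x + 1)·(x² + x + 1).
Factor degrees with multiplicity: 1 + 2 = 3.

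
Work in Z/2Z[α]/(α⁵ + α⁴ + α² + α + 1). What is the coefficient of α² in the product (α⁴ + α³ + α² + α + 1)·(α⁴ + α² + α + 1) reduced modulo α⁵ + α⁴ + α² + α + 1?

Multiply in Z/2Z[α]: (α⁴ + α³ + α² + α + 1)·(α⁴ + α² + α + 1) = α⁸ + α⁷ + α⁵ + α³ + α² + 1.
Reduce using α⁵ ≡ α⁴ + α² + α + 1 (mod α⁵ + α⁴ + α² + α + 1).
Reduced: α⁴ + α² + 1.

1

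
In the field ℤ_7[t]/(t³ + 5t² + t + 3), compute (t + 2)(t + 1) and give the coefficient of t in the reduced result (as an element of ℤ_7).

3

Multiply in ℤ_7[t]: (t + 2)·(t + 1) = t² + 3t + 2.
Reduced: t² + 3t + 2.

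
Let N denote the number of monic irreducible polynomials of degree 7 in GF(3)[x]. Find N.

Gauss's count: N_{3}(7) = (1/7) Σ_{d|7} μ(7/d)·3^d.
Divisors of 7: 1, 7; μ(7/d) for each: -1, 1.
Σ = − 3^1 + 3^7 = 2184.
N = 2184/7 = 312.

312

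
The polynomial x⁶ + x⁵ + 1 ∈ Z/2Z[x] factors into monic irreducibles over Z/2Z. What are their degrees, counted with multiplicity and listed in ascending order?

Write f(x) = x⁶ + x⁵ + 1.
Roots in Z/2Z: f(0) = 1; f(1) = 1.
Complete factorization: f(x) = (x⁶ + x⁵ + 1).
Factor degrees with multiplicity: 6 = 6.

6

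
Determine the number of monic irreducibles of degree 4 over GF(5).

150

Gauss's count: N_{5}(4) = (1/4) Σ_{d|4} μ(4/d)·5^d.
Divisors of 4: 1, 2, 4; μ(4/d) for each: 0, -1, 1.
Σ = − 5^2 + 5^4 = 600.
N = 600/4 = 150.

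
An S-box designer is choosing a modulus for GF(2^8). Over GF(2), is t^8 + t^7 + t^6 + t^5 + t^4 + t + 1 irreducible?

Yes

Write f(t) = t^8 + t^7 + t^6 + t^5 + t^4 + t + 1.
Check for roots in GF(2): f(0) = 1; f(1) = 1.
No roots, so no linear factors.
Monic irreducibles of degree 2 over GF(2): t^2 + t + 1.
None of them divide f (all give nonzero remainder).
Monic irreducibles of degree 3 over GF(2): t^3 + t + 1, t^3 + t^2 + 1.
None of them divide f (all give nonzero remainder).
Monic irreducibles of degree 4 over GF(2): t^4 + t + 1, t^4 + t^3 + 1, t^4 + t^3 + t^2 + t + 1.
None of them divide f (all give nonzero remainder).
No irreducible factor of degree ≤ 4 exists, so f is irreducible over GF(2).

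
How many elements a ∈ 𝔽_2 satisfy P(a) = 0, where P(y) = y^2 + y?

Evaluate at each of the 2 elements of 𝔽_2:
P(0) = 0 → root; P(1) = 0 → root.
Roots: {0, 1}.

2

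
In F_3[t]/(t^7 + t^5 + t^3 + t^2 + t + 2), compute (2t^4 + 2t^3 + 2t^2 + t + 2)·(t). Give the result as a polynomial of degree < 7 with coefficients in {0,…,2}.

2t^5 + 2t^4 + 2t^3 + t^2 + 2t

Multiply in F_3[t]: (2t^4 + 2t^3 + 2t^2 + t + 2)·(t) = 2t^5 + 2t^4 + 2t^3 + t^2 + 2t.
Reduced: 2t^5 + 2t^4 + 2t^3 + t^2 + 2t.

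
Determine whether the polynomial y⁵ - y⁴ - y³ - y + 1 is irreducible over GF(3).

Write P(y) = y⁵ - y⁴ - y³ - y + 1.
Check for roots in GF(3): P(0) = 1; P(1) = 2; P(2) = 1.
No roots, so no linear factors.
Monic irreducibles of degree 2 over GF(3): y² + 1, y² + y - 1, y² - y - 1.
None of them divide P (all give nonzero remainder).
No irreducible factor of degree ≤ 2 exists, so P is irreducible over GF(3).

Yes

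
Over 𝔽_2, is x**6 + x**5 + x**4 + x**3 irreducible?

No

Write P(x) = x**6 + x**5 + x**4 + x**3.
Check for roots in 𝔽_2: P(0) = 0 → root; P(1) = 0 → root.
P(0) = 0, so (x) divides P(x); P is reducible.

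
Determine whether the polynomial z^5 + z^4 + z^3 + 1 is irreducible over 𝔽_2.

No

Write f(z) = z^5 + z^4 + z^3 + 1.
Check for roots in 𝔽_2: f(0) = 1; f(1) = 0 → root.
f(1) = 0, so (z − 1) divides f(z); f is reducible.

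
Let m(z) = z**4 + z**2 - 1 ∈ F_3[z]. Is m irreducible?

Yes

Check for roots in F_3: m(0) = 2; m(1) = 1; m(2) = 1.
No roots, so no linear factors.
Monic irreducibles of degree 2 over GF(3): z**2 + 1, z**2 + z - 1, z**2 - z - 1.
None of them divide m (all give nonzero remainder).
No irreducible factor of degree ≤ 2 exists, so m is irreducible over GF(3).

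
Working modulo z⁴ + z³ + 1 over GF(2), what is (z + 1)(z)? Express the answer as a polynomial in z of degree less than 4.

z^2 + z

Multiply in GF(2)[z]: (z + 1)·(z) = z² + z.
Reduced: z² + z.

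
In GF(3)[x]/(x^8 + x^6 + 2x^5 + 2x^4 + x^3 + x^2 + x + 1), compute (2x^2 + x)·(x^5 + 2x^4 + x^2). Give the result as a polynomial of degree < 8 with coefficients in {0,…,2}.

Multiply in GF(3)[x]: (2x^2 + x)·(x^5 + 2x^4 + x^2) = 2x^7 + 2x^6 + 2x^5 + 2x^4 + x^3.
Reduced: 2x^7 + 2x^6 + 2x^5 + 2x^4 + x^3.

2x^7 + 2x^6 + 2x^5 + 2x^4 + x^3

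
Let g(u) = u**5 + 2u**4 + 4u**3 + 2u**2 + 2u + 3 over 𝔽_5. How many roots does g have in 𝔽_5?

2

Evaluate at each of the 5 elements of 𝔽_5:
g(0) = 3; g(1) = 4; g(2) = 1; g(3) = 0 → root; g(4) = 0 → root.
Roots: {3, 4}.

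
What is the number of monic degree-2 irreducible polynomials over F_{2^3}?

28

x^(8^2) − x is the product of all monic irreducibles of degree dividing 2; Möbius inversion gives N = (1/2) Σ μ(2/d)·8^d.
Divisors of 2: 1, 2; μ(2/d) for each: -1, 1.
Σ = − 8^1 + 8^2 = 56.
N = 56/2 = 28.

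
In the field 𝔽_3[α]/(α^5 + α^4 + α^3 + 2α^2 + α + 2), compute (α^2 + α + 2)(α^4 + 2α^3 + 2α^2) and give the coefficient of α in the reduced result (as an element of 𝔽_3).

2

Multiply in 𝔽_3[α]: (α^2 + α + 2)·(α^4 + 2α^3 + 2α^2) = α^6 + α^2.
Reduce using α^5 ≡ 2α^4 + 2α^3 + α^2 + 2α + 1 (mod α^5 + α^4 + α^3 + 2α^2 + α + 2).
Reduced: 2α^3 + 2α^2 + 2α + 2.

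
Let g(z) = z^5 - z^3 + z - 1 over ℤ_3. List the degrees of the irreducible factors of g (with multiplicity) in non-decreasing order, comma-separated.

1, 1, 3

Roots in ℤ_3: g(0) = 2; g(1) = 0 → root; g(2) = 1.
Linear factors from roots: (z - 1).
Complete factorization: g(z) = (z - 1)^2·(z^3 - z^2 - z - 1).
Factor degrees with multiplicity: 1 + 1 + 3 = 5.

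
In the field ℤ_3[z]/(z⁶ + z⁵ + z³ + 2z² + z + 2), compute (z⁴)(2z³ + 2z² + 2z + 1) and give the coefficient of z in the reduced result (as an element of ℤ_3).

Multiply in ℤ_3[z]: (z⁴)·(2z³ + 2z² + 2z + 1) = 2z⁷ + 2z⁶ + 2z⁵ + z⁴.
Reduce using z⁶ ≡ 2z⁵ + 2z³ + z² + 2z + 1 (mod z⁶ + z⁵ + z³ + 2z² + z + 2).
Reduced: 2z⁵ + 2z⁴ + 2z³ + z² + 2z.

2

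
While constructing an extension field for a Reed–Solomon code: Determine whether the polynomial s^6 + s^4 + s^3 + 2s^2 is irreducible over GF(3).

Write P(s) = s^6 + s^4 + s^3 + 2s^2.
Check for roots in GF(3): P(0) = 0 → root; P(1) = 2; P(2) = 0 → root.
P(0) = 0, so (s) divides P(s); P is reducible.

No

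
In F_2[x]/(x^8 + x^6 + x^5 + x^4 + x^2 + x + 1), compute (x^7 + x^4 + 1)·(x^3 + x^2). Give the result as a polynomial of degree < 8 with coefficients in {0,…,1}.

Multiply in F_2[x]: (x^7 + x^4 + 1)·(x^3 + x^2) = x^10 + x^9 + x^7 + x^6 + x^3 + x^2.
Reduce using x^8 ≡ x^6 + x^5 + x^4 + x^2 + x + 1 (mod x^8 + x^6 + x^5 + x^4 + x^2 + x + 1).
Reduced: x^7 + x^3 + 1.

x^7 + x^3 + 1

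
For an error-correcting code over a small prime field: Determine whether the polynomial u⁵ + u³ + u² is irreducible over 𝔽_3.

Write h(u) = u⁵ + u³ + u².
Check for roots in 𝔽_3: h(0) = 0 → root; h(1) = 0 → root; h(2) = 2.
h(0) = 0, so (u) divides h(u); h is reducible.

No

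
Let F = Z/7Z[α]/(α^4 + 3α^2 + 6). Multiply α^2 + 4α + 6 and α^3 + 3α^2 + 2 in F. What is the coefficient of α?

Multiply in Z/7Z[α]: (α^2 + 4α + 6)·(α^3 + 3α^2 + 2) = α^5 + 4α^3 + 6α^2 + α + 5.
Reduce using α^4 ≡ 4α^2 + 1 (mod α^4 + 3α^2 + 6).
Reduced: α^3 + 6α^2 + 2α + 5.

2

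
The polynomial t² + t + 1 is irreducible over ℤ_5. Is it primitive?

No

Write f(t) = t² + t + 1.
|GF(5^2)^×| = 5^2 − 1 = 24. Prime factorization: 24 = 2^3·3.
f is primitive ⇔ t has order 24 in GF(5)[t]/(f), i.e. t^(24/q) ≠ 1 for each prime q | 24.
t^(12) mod f = 1
t^(8) mod f = 4t + 4.
Since t^(12) = 1, the order of t divides 12 < 24; not primitive.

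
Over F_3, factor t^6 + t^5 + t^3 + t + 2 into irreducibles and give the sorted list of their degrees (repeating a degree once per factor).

Write f(t) = t^6 + t^5 + t^3 + t + 2.
Roots in F_3: f(0) = 2; f(1) = 0 → root; f(2) = 0 → root.
Linear factors from roots: (t + 2), (t + 1).
Complete factorization: f(t) = (t + 1)^2·(t + 2)^2·(t^2 + t + 2).
Factor degrees with multiplicity: 1 + 1 + 1 + 1 + 2 = 6.

1, 1, 1, 1, 2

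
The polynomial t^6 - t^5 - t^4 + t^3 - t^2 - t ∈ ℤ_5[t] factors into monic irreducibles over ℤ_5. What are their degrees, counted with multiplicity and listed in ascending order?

Write f(t) = t^6 - t^5 - t^4 + t^3 - t^2 - t.
Roots in ℤ_5: f(0) = 0 → root; f(1) = 3; f(2) = 3; f(3) = 0 → root; f(4) = 0 → root.
Linear factors from roots: (t), (t + 2), (t + 1).
Complete factorization: f(t) = (t)·(t + 1)·(t + 2)^2·(t^2 - t + 1).
Factor degrees with multiplicity: 1 + 1 + 1 + 1 + 2 = 6.

1, 1, 1, 1, 2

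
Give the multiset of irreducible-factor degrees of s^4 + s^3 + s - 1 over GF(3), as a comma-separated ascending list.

Write h(s) = s^4 + s^3 + s - 1.
Roots in GF(3): h(0) = 2; h(1) = 2; h(2) = 1.
Complete factorization: h(s) = (s^2 + 1)·(s^2 + s - 1).
Factor degrees with multiplicity: 2 + 2 = 4.

2, 2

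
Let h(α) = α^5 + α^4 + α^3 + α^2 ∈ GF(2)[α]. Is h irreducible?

Check for roots in GF(2): h(0) = 0 → root; h(1) = 0 → root.
h(0) = 0, so (α) divides h(α); h is reducible.

No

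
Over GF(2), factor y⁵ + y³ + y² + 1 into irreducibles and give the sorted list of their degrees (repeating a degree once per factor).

Write g(y) = y⁵ + y³ + y² + 1.
Roots in GF(2): g(0) = 1; g(1) = 0 → root.
Linear factors from roots: (y + 1).
Complete factorization: g(y) = (y + 1)^3·(y² + y + 1).
Factor degrees with multiplicity: 1 + 1 + 1 + 2 = 5.

1, 1, 1, 2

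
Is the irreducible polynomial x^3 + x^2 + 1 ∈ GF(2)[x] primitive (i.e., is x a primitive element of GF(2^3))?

Write f(x) = x^3 + x^2 + 1.
|GF(2^3)^×| = 2^3 − 1 = 7. Prime factorization: 7 = 7.
f is primitive ⇔ x has order 7 in GF(2)[x]/(f), i.e. x^(7/q) ≠ 1 for each prime q | 7.
x^(1) mod f = x.
None equal 1, so x has full order 7; f is primitive.

Yes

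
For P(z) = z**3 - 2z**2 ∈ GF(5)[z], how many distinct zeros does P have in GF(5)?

2

Evaluate at each of the 5 elements of GF(5):
P(0) = 0 → root; P(1) = 4; P(2) = 0 → root; P(3) = 4; P(4) = 2.
Roots: {0, 2}.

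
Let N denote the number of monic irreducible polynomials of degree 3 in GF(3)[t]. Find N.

8

By the necklace-counting formula, N_3(3) = (1/3) Σ_{d|3} μ(3/d)·3^d.
Divisors of 3: 1, 3; μ(3/d) for each: -1, 1.
Σ = − 3^1 + 3^3 = 24.
N = 24/3 = 8.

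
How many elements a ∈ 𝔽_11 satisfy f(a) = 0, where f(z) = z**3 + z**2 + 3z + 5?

Evaluate at each of the 11 elements of 𝔽_11:
f(0) = 5; f(1) = 10; f(2) = 1; f(3) = 6; f(4) = 9; f(5) = 5; f(6) = 0 → root; f(7) = 0 → root; f(8) = 0 → root; f(9) = 6; f(10) = 2.
Roots: {6, 7, 8}.

3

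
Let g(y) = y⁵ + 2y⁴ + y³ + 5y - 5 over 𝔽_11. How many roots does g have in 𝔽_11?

1

Evaluate at each of the 11 elements of 𝔽_11:
g(0) = 6; g(1) = 4; g(2) = 0 → root; g(3) = 2; g(4) = 9; g(5) = 10; g(6) = 5; g(7) = 4; g(8) = 4; g(9) = 10; g(10) = 1.
Roots: {2}.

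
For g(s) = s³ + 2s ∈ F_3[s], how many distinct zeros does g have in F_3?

Evaluate at each of the 3 elements of F_3:
g(0) = 0 → root; g(1) = 0 → root; g(2) = 0 → root.
Roots: {0, 1, 2}.

3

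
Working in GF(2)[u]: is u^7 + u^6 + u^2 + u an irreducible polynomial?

No

Write f(u) = u^7 + u^6 + u^2 + u.
Check for roots in GF(2): f(0) = 0 → root; f(1) = 0 → root.
f(0) = 0, so (u) divides f(u); f is reducible.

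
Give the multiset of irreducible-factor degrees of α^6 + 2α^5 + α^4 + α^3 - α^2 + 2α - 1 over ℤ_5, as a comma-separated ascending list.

Write h(α) = α^6 + 2α^5 + α^4 + α^3 - α^2 + 2α - 1.
Roots in ℤ_5: h(0) = 4; h(1) = 0 → root; h(2) = 1; h(3) = 4; h(4) = 0 → root.
Linear factors from roots: (α - 1), (α + 1).
Complete factorization: h(α) = (α + 1)·(α - 1)·(α^2 - 2α - 2)·(α^2 - α + 2).
Factor degrees with multiplicity: 1 + 1 + 2 + 2 = 6.

1, 1, 2, 2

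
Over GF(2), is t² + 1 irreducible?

Write g(t) = t² + 1.
Check for roots in GF(2): g(0) = 1; g(1) = 0 → root.
g(1) = 0, so (t − 1) divides g(t); g is reducible.

No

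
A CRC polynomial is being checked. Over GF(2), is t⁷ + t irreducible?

Write P(t) = t⁷ + t.
Check for roots in GF(2): P(0) = 0 → root; P(1) = 0 → root.
P(0) = 0, so (t) divides P(t); P is reducible.

No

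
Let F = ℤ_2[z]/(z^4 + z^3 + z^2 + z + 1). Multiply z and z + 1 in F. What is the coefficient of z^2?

Multiply in ℤ_2[z]: (z)·(z + 1) = z^2 + z.
Reduced: z^2 + z.

1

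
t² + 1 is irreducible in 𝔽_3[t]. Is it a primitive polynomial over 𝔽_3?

No

Write f(t) = t² + 1.
|GF(3^2)^×| = 3^2 − 1 = 8. Prime factorization: 8 = 2^3.
f is primitive ⇔ t has order 8 in GF(3)[t]/(f), i.e. t^(8/q) ≠ 1 for each prime q | 8.
t^(4) mod f = 1
Since t^(4) = 1, the order of t divides 4 < 8; not primitive.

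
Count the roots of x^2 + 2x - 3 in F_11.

Write g(x) = x^2 + 2x - 3.
Evaluate at each of the 11 elements of F_11:
g(0) = 8; g(1) = 0 → root; g(2) = 5; g(3) = 1; g(4) = 10; g(5) = 10; g(6) = 1; g(7) = 5; g(8) = 0 → root; g(9) = 8; g(10) = 7.
Roots: {1, 8}.

2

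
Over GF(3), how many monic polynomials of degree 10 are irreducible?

x^(3^10) − x is the product of all monic irreducibles of degree dividing 10; Möbius inversion gives N = (1/10) Σ μ(10/d)·3^d.
Divisors of 10: 1, 2, 5, 10; μ(10/d) for each: 1, -1, -1, 1.
Σ = 3^1 − 3^2 − 3^5 + 3^10 = 58800.
N = 58800/10 = 5880.

5880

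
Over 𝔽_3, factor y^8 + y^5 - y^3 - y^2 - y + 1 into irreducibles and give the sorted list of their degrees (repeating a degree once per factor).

Write h(y) = y^8 + y^5 - y^3 - y^2 - y + 1.
Roots in 𝔽_3: h(0) = 1; h(1) = 0 → root; h(2) = 2.
Linear factors from roots: (y - 1).
Complete factorization: h(y) = (y - 1)·(y^3 - y^2 + y + 1)·(y^4 - y^3 - y^2 + y - 1).
Factor degrees with multiplicity: 1 + 3 + 4 = 8.

1, 3, 4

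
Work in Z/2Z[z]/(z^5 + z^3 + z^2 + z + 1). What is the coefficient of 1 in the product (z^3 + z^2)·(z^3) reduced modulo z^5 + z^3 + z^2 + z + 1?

1

Multiply in Z/2Z[z]: (z^3 + z^2)·(z^3) = z^6 + z^5.
Reduce using z^5 ≡ z^3 + z^2 + z + 1 (mod z^5 + z^3 + z^2 + z + 1).
Reduced: z^4 + 1.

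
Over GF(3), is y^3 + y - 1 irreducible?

Write g(y) = y^3 + y - 1.
Check for roots in GF(3): g(0) = 2; g(1) = 1; g(2) = 0 → root.
g(2) = 0, so (y − 2) divides g(y); g is reducible.

No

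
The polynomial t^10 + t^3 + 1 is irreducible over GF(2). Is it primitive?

Write f(t) = t^10 + t^3 + 1.
|GF(2^10)^×| = 2^10 − 1 = 1023. Prime factorization: 1023 = 3·11·31.
f is primitive ⇔ t has order 1023 in GF(2)[t]/(f), i.e. t^(1023/q) ≠ 1 for each prime q | 1023.
t^(341) mod f = t^7 + t^6 + t^5 + t^3 + t^2 + 1.
t^(93) mod f = t^9 + t^7 + t^6 + t^3 + 1.
t^(33) mod f = t^9 + t^6 + t^5 + t^3 + t^2.
None equal 1, so t has full order 1023; f is primitive.

Yes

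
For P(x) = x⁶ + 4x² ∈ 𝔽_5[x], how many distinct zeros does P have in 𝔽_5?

5

Evaluate at each of the 5 elements of 𝔽_5:
P(0) = 0 → root; P(1) = 0 → root; P(2) = 0 → root; P(3) = 0 → root; P(4) = 0 → root.
Roots: {0, 1, 2, 3, 4}.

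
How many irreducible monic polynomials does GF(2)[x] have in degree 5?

6

Gauss's count: N_{2}(5) = (1/5) Σ_{d|5} μ(5/d)·2^d.
Divisors of 5: 1, 5; μ(5/d) for each: -1, 1.
Σ = − 2^1 + 2^5 = 30.
N = 30/5 = 6.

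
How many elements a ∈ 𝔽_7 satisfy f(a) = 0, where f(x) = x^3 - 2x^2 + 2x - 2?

1

Evaluate at each of the 7 elements of 𝔽_7:
f(0) = 5; f(1) = 6; f(2) = 2; f(3) = 6; f(4) = 3; f(5) = 6; f(6) = 0 → root.
Roots: {6}.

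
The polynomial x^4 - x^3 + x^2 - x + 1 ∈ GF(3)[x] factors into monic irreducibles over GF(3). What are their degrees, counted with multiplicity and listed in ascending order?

Write f(x) = x^4 - x^3 + x^2 - x + 1.
Roots in GF(3): f(0) = 1; f(1) = 1; f(2) = 2.
Complete factorization: f(x) = (x^4 - x^3 + x^2 - x + 1).
Factor degrees with multiplicity: 4 = 4.

4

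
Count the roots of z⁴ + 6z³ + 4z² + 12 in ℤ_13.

Write f(z) = z⁴ + 6z³ + 4z² + 12.
Evaluate at each of the 13 elements of ℤ_13:
f(0) = 12; f(1) = 10; f(2) = 1; f(3) = 5; f(4) = 1; f(5) = 5; f(6) = 5; f(7) = 0 → root; f(8) = 0 → root; f(9) = 0 → root; f(10) = 6; f(11) = 9; f(12) = 11.
Roots: {7, 8, 9}.

3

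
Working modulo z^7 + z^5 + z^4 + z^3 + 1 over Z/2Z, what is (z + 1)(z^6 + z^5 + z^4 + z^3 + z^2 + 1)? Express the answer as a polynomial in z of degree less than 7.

Multiply in Z/2Z[z]: (z + 1)·(z^6 + z^5 + z^4 + z^3 + z^2 + 1) = z^7 + z^2 + z + 1.
Reduce using z^7 ≡ z^5 + z^4 + z^3 + 1 (mod z^7 + z^5 + z^4 + z^3 + 1).
Reduced: z^5 + z^4 + z^3 + z^2 + z.

z^5 + z^4 + z^3 + z^2 + z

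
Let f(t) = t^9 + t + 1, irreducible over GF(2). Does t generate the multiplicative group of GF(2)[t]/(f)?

No

|GF(2^9)^×| = 2^9 − 1 = 511. Prime factorization: 511 = 7·73.
f is primitive ⇔ t has order 511 in GF(2)[t]/(f), i.e. t^(511/q) ≠ 1 for each prime q | 511.
t^(73) mod f = 1
t^(7) mod f = t^7.
Since t^(73) = 1, the order of t divides 73 < 511; not primitive.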